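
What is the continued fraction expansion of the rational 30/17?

[1; 1, 3, 4]

Run the Euclidean algorithm on 30 and 17; the successive quotients are the partial quotients a_0, a_1, ... (each step inverts the fractional part left over by the previous one):
  30 = 1*17 + 13, so a_0 = 1.
  17 = 1*13 + 4, so a_1 = 1.
  13 = 3*4 + 1, so a_2 = 3.
  4 = 4*1 + 0, so a_3 = 4.
The remainder reaches 0 after 4 divisions, so the expansion has 4 partial quotients, read off in order.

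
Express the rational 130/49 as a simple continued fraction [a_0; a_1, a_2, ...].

[2; 1, 1, 1, 7, 2]

Run the Euclidean algorithm on 130 and 49; the successive quotients are the partial quotients a_0, a_1, ... (each step inverts the fractional part left over by the previous one):
  130 = 2*49 + 32, so a_0 = 2.
  49 = 1*32 + 17, so a_1 = 1.
  32 = 1*17 + 15, so a_2 = 1.
  17 = 1*15 + 2, so a_3 = 1.
  15 = 7*2 + 1, so a_4 = 7.
  2 = 2*1 + 0, so a_5 = 2.
The remainder reaches 0 after 6 divisions, so the expansion has 6 partial quotients, read off in order.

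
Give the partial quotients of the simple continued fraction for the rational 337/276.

Run the Euclidean algorithm on 337 and 276; the successive quotients are the partial quotients a_0, a_1, ... (each step inverts the fractional part left over by the previous one):
  337 = 1*276 + 61, so a_0 = 1.
  276 = 4*61 + 32, so a_1 = 4.
  61 = 1*32 + 29, so a_2 = 1.
  32 = 1*29 + 3, so a_3 = 1.
  29 = 9*3 + 2, so a_4 = 9.
  3 = 1*2 + 1, so a_5 = 1.
  2 = 2*1 + 0, so a_6 = 2.
The remainder reaches 0 after 7 divisions, so the expansion has 7 partial quotients, read off in order.

[1; 4, 1, 1, 9, 1, 2]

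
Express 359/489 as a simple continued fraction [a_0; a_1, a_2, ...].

Run the Euclidean algorithm on 359 and 489; the successive quotients are the partial quotients a_0, a_1, ... (each step inverts the fractional part left over by the previous one):
  359 = 0*489 + 359, so a_0 = 0.
  489 = 1*359 + 130, so a_1 = 1.
  359 = 2*130 + 99, so a_2 = 2.
  130 = 1*99 + 31, so a_3 = 1.
  99 = 3*31 + 6, so a_4 = 3.
  31 = 5*6 + 1, so a_5 = 5.
  6 = 6*1 + 0, so a_6 = 6.
The remainder reaches 0 after 7 divisions, so the expansion has 7 partial quotients, read off in order.

[0; 1, 2, 1, 3, 5, 6]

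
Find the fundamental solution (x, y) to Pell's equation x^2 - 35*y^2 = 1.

(x, y) = (6, 1)

First expand sqrt(35) as a continued fraction. With x_i = (sqrt(35) + m_i)/d_i and (m_0, d_0) = (0, 1): a_0 = floor(sqrt(35)) = 5, since 5^2 = 25 <= 35 < 36 = 6^2.
Iterate m_{i+1} = d_i*a_i - m_i, d_{i+1} = (35 - m_{i+1}^2)/d_i, a_{i+1} = floor((a_0 + m_{i+1})/d_{i+1}):
  m_1 = 1*5 - 0 = 5, d_1 = (35 - 5^2)/1 = 10/1 = 10, a_1 = floor((5 + 5)/10) = 1.
  m_2 = 10*1 - 5 = 5, d_2 = (35 - 5^2)/10 = 10/10 = 1, a_2 = floor((5 + 5)/1) = 10.
  m_3 = 1*10 - 5 = 5, d_3 = (35 - 5^2)/1 = 10/1 = 10: (m_3, d_3) = (m_1, d_1) = (5, 10), so from here the quotients repeat a_1, a_2; the period length is 2.
So sqrt(35) = [5; (1, 10)] with period length k = 2.
k is even, so the fundamental solution of x^2 - 35y^2 = 1 is (p_{k-1}, q_{k-1}) = (p_1, q_1); compute convergents through index 1.
Convergents (p_i = a_i*p_{i-1} + p_{i-2}, q_i = a_i*q_{i-1} + q_{i-2} with p_{-2}=0, p_{-1}=1, q_{-2}=1, q_{-1}=0):
  i=0: a_0=5, p_0 = 5*1 + 0 = 5, q_0 = 5*0 + 1 = 1.
  i=1: a_1=1, p_1 = 1*5 + 1 = 6, q_1 = 1*1 + 0 = 1.
Check: 6^2 - 35*1^2 = 36 - 35 = 1, so (x, y) = (6, 1) solves the equation, and by the theorem it is the least positive solution.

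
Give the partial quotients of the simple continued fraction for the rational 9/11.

[0; 1, 4, 2]

Run the Euclidean algorithm on 9 and 11; the successive quotients are the partial quotients a_0, a_1, ... (each step inverts the fractional part left over by the previous one):
  9 = 0*11 + 9, so a_0 = 0.
  11 = 1*9 + 2, so a_1 = 1.
  9 = 4*2 + 1, so a_2 = 4.
  2 = 2*1 + 0, so a_3 = 2.
The remainder reaches 0 after 4 divisions, so the expansion has 4 partial quotients, read off in order.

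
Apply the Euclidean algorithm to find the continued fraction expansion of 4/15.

Run the Euclidean algorithm on 4 and 15; the successive quotients are the partial quotients a_0, a_1, ... (each step inverts the fractional part left over by the previous one):
  4 = 0*15 + 4, so a_0 = 0.
  15 = 3*4 + 3, so a_1 = 3.
  4 = 1*3 + 1, so a_2 = 1.
  3 = 3*1 + 0, so a_3 = 3.
The remainder reaches 0 after 4 divisions, so the expansion has 4 partial quotients, read off in order.

[0; 3, 1, 3]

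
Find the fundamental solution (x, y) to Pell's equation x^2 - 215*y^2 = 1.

First expand sqrt(215) as a continued fraction. With x_i = (sqrt(215) + m_i)/d_i and (m_0, d_0) = (0, 1): a_0 = floor(sqrt(215)) = 14, since 14^2 = 196 <= 215 < 225 = 15^2.
Iterate m_{i+1} = d_i*a_i - m_i, d_{i+1} = (215 - m_{i+1}^2)/d_i, a_{i+1} = floor((a_0 + m_{i+1})/d_{i+1}):
  m_1 = 1*14 - 0 = 14, d_1 = (215 - 14^2)/1 = 19/1 = 19, a_1 = floor((14 + 14)/19) = 1.
  m_2 = 19*1 - 14 = 5, d_2 = (215 - 5^2)/19 = 190/19 = 10, a_2 = floor((14 + 5)/10) = 1.
  m_3 = 10*1 - 5 = 5, d_3 = (215 - 5^2)/10 = 190/10 = 19, a_3 = floor((14 + 5)/19) = 1.
  m_4 = 19*1 - 5 = 14, d_4 = (215 - 14^2)/19 = 19/19 = 1, a_4 = floor((14 + 14)/1) = 28.
  m_5 = 1*28 - 14 = 14, d_5 = (215 - 14^2)/1 = 19/1 = 19: (m_5, d_5) = (m_1, d_1) = (14, 19), so from here the quotients repeat a_1, ..., a_4; the period length is 4.
So sqrt(215) = [14; (1, 1, 1, 28)] with period length k = 4.
k is even, so the fundamental solution of x^2 - 215y^2 = 1 is (p_{k-1}, q_{k-1}) = (p_3, q_3); compute convergents through index 3.
Convergents (p_i = a_i*p_{i-1} + p_{i-2}, q_i = a_i*q_{i-1} + q_{i-2} with p_{-2}=0, p_{-1}=1, q_{-2}=1, q_{-1}=0):
  i=0: a_0=14, p_0 = 14*1 + 0 = 14, q_0 = 14*0 + 1 = 1.
  i=1: a_1=1, p_1 = 1*14 + 1 = 15, q_1 = 1*1 + 0 = 1.
  i=2: a_2=1, p_2 = 1*15 + 14 = 29, q_2 = 1*1 + 1 = 2.
  i=3: a_3=1, p_3 = 1*29 + 15 = 44, q_3 = 1*2 + 1 = 3.
Check: 44^2 - 215*3^2 = 1936 - 1935 = 1, so (x, y) = (44, 3) solves the equation, and by the theorem it is the least positive solution.

(x, y) = (44, 3)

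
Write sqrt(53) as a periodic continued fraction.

[7; (3, 1, 1, 3, 14)]

Write x_i = (sqrt(53) + m_i)/d_i with (m_0, d_0) = (0, 1). a_0 = floor(sqrt(53)) = 7, since 7^2 = 49 <= 53 < 64 = 8^2.
Iterate m_{i+1} = d_i*a_i - m_i, d_{i+1} = (53 - m_{i+1}^2)/d_i, a_{i+1} = floor((a_0 + m_{i+1})/d_{i+1}):
  m_1 = 1*7 - 0 = 7, d_1 = (53 - 7^2)/1 = 4/1 = 4, a_1 = floor((7 + 7)/4) = 3.
  m_2 = 4*3 - 7 = 5, d_2 = (53 - 5^2)/4 = 28/4 = 7, a_2 = floor((7 + 5)/7) = 1.
  m_3 = 7*1 - 5 = 2, d_3 = (53 - 2^2)/7 = 49/7 = 7, a_3 = floor((7 + 2)/7) = 1.
  m_4 = 7*1 - 2 = 5, d_4 = (53 - 5^2)/7 = 28/7 = 4, a_4 = floor((7 + 5)/4) = 3.
  m_5 = 4*3 - 5 = 7, d_5 = (53 - 7^2)/4 = 4/4 = 1, a_5 = floor((7 + 7)/1) = 14.
  m_6 = 1*14 - 7 = 7, d_6 = (53 - 7^2)/1 = 4/1 = 4: (m_6, d_6) = (m_1, d_1) = (7, 4), so from here the quotients repeat a_1, ..., a_5; the period length is 5.
Hence the expansion of sqrt(53) is a_0 = 7 followed by the repeating block 3, 1, 1, 3, 14 (period 5).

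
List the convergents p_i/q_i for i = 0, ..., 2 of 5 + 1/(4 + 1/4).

Using the convergent recurrence p_i = a_i*p_{i-1} + p_{i-2}, q_i = a_i*q_{i-1} + q_{i-2} with p_{-2}=0, p_{-1}=1, q_{-2}=1, q_{-1}=0:
  i=0: a_0=5, p_0 = 5*1 + 0 = 5, q_0 = 5*0 + 1 = 1.
  i=1: a_1=4, p_1 = 4*5 + 1 = 21, q_1 = 4*1 + 0 = 4.
  i=2: a_2=4, p_2 = 4*21 + 5 = 89, q_2 = 4*4 + 1 = 17.

5/1, 21/4, 89/17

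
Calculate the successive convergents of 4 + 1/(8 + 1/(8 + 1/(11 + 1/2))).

4/1, 33/8, 268/65, 2981/723, 6230/1511

Using the convergent recurrence p_i = a_i*p_{i-1} + p_{i-2}, q_i = a_i*q_{i-1} + q_{i-2} with p_{-2}=0, p_{-1}=1, q_{-2}=1, q_{-1}=0:
  i=0: a_0=4, p_0 = 4*1 + 0 = 4, q_0 = 4*0 + 1 = 1.
  i=1: a_1=8, p_1 = 8*4 + 1 = 33, q_1 = 8*1 + 0 = 8.
  i=2: a_2=8, p_2 = 8*33 + 4 = 268, q_2 = 8*8 + 1 = 65.
  i=3: a_3=11, p_3 = 11*268 + 33 = 2981, q_3 = 11*65 + 8 = 723.
  i=4: a_4=2, p_4 = 2*2981 + 268 = 6230, q_4 = 2*723 + 65 = 1511.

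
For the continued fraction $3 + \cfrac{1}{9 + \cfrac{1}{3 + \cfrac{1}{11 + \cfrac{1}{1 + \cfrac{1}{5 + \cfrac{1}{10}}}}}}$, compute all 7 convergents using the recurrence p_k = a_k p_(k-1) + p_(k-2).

3/1, 28/9, 87/28, 985/317, 1072/345, 6345/2042, 64522/20765

Using the convergent recurrence p_i = a_i*p_{i-1} + p_{i-2}, q_i = a_i*q_{i-1} + q_{i-2} with p_{-2}=0, p_{-1}=1, q_{-2}=1, q_{-1}=0:
  i=0: a_0=3, p_0 = 3*1 + 0 = 3, q_0 = 3*0 + 1 = 1.
  i=1: a_1=9, p_1 = 9*3 + 1 = 28, q_1 = 9*1 + 0 = 9.
  i=2: a_2=3, p_2 = 3*28 + 3 = 87, q_2 = 3*9 + 1 = 28.
  i=3: a_3=11, p_3 = 11*87 + 28 = 985, q_3 = 11*28 + 9 = 317.
  i=4: a_4=1, p_4 = 1*985 + 87 = 1072, q_4 = 1*317 + 28 = 345.
  i=5: a_5=5, p_5 = 5*1072 + 985 = 6345, q_5 = 5*345 + 317 = 2042.
  i=6: a_6=10, p_6 = 10*6345 + 1072 = 64522, q_6 = 10*2042 + 345 = 20765.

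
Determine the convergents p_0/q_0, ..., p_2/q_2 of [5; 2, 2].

5/1, 11/2, 27/5

Using the convergent recurrence p_i = a_i*p_{i-1} + p_{i-2}, q_i = a_i*q_{i-1} + q_{i-2} with p_{-2}=0, p_{-1}=1, q_{-2}=1, q_{-1}=0:
  i=0: a_0=5, p_0 = 5*1 + 0 = 5, q_0 = 5*0 + 1 = 1.
  i=1: a_1=2, p_1 = 2*5 + 1 = 11, q_1 = 2*1 + 0 = 2.
  i=2: a_2=2, p_2 = 2*11 + 5 = 27, q_2 = 2*2 + 1 = 5.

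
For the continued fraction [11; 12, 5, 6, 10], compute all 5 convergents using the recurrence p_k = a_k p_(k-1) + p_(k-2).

Using the convergent recurrence p_i = a_i*p_{i-1} + p_{i-2}, q_i = a_i*q_{i-1} + q_{i-2} with p_{-2}=0, p_{-1}=1, q_{-2}=1, q_{-1}=0:
  i=0: a_0=11, p_0 = 11*1 + 0 = 11, q_0 = 11*0 + 1 = 1.
  i=1: a_1=12, p_1 = 12*11 + 1 = 133, q_1 = 12*1 + 0 = 12.
  i=2: a_2=5, p_2 = 5*133 + 11 = 676, q_2 = 5*12 + 1 = 61.
  i=3: a_3=6, p_3 = 6*676 + 133 = 4189, q_3 = 6*61 + 12 = 378.
  i=4: a_4=10, p_4 = 10*4189 + 676 = 42566, q_4 = 10*378 + 61 = 3841.

11/1, 133/12, 676/61, 4189/378, 42566/3841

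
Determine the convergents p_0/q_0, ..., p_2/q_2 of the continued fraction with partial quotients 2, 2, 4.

2/1, 5/2, 22/9

Using the convergent recurrence p_i = a_i*p_{i-1} + p_{i-2}, q_i = a_i*q_{i-1} + q_{i-2} with p_{-2}=0, p_{-1}=1, q_{-2}=1, q_{-1}=0:
  i=0: a_0=2, p_0 = 2*1 + 0 = 2, q_0 = 2*0 + 1 = 1.
  i=1: a_1=2, p_1 = 2*2 + 1 = 5, q_1 = 2*1 + 0 = 2.
  i=2: a_2=4, p_2 = 4*5 + 2 = 22, q_2 = 4*2 + 1 = 9.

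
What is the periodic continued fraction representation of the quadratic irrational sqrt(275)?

[16; (1, 1, 2, 1, 1, 32)]

Write x_i = (sqrt(275) + m_i)/d_i with (m_0, d_0) = (0, 1). a_0 = floor(sqrt(275)) = 16, since 16^2 = 256 <= 275 < 289 = 17^2.
Iterate m_{i+1} = d_i*a_i - m_i, d_{i+1} = (275 - m_{i+1}^2)/d_i, a_{i+1} = floor((a_0 + m_{i+1})/d_{i+1}):
  m_1 = 1*16 - 0 = 16, d_1 = (275 - 16^2)/1 = 19/1 = 19, a_1 = floor((16 + 16)/19) = 1.
  m_2 = 19*1 - 16 = 3, d_2 = (275 - 3^2)/19 = 266/19 = 14, a_2 = floor((16 + 3)/14) = 1.
  m_3 = 14*1 - 3 = 11, d_3 = (275 - 11^2)/14 = 154/14 = 11, a_3 = floor((16 + 11)/11) = 2.
  m_4 = 11*2 - 11 = 11, d_4 = (275 - 11^2)/11 = 154/11 = 14, a_4 = floor((16 + 11)/14) = 1.
  m_5 = 14*1 - 11 = 3, d_5 = (275 - 3^2)/14 = 266/14 = 19, a_5 = floor((16 + 3)/19) = 1.
  m_6 = 19*1 - 3 = 16, d_6 = (275 - 16^2)/19 = 19/19 = 1, a_6 = floor((16 + 16)/1) = 32.
  m_7 = 1*32 - 16 = 16, d_7 = (275 - 16^2)/1 = 19/1 = 19: (m_7, d_7) = (m_1, d_1) = (16, 19), so from here the quotients repeat a_1, ..., a_6; the period length is 6.
Hence the expansion of sqrt(275) is a_0 = 16 followed by the repeating block 1, 1, 2, 1, 1, 32 (period 6).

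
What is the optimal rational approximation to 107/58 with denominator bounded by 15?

Expand x = 107/58 as a continued fraction with the Euclidean algorithm:
  107 = 1*58 + 49, so a_0 = 1.
  58 = 1*49 + 9, so a_1 = 1.
  49 = 5*9 + 4, so a_2 = 5.
  9 = 2*4 + 1, so a_3 = 2.
  4 = 4*1 + 0, so a_4 = 4.
so x = [1; 1, 5, 2, 4].
Convergents (p_i = a_i*p_{i-1} + p_{i-2}, q_i = a_i*q_{i-1} + q_{i-2} with p_{-2}=0, p_{-1}=1, q_{-2}=1, q_{-1}=0), until the denominator exceeds 15:
  i=0: a_0=1, p_0 = 1*1 + 0 = 1, q_0 = 1*0 + 1 = 1.
  i=1: a_1=1, p_1 = 1*1 + 1 = 2, q_1 = 1*1 + 0 = 1.
  i=2: a_2=5, p_2 = 5*2 + 1 = 11, q_2 = 5*1 + 1 = 6.
  i=3: a_3=2, p_3 = 2*11 + 2 = 24, q_3 = 2*6 + 1 = 13.
  i=4: a_4=4, p_4 = 4*24 + 11 = 107, q_4 = 4*13 + 6 = 58.
q_4 = 58 > 15, so the last convergent with denominator <= 15 is p_3/q_3 = 24/13.
The closest fraction with denominator <= 15 is either p_3/q_3 or the intermediate fraction (k*p_3 + p_2)/(k*q_3 + q_2) with the largest k >= 1 whose denominator stays <= 15; these approach x as k grows, and every other convergent or intermediate fraction in range is farther away.
Largest k: floor((15 - q_2)/q_3) = floor((15 - 6)/13) = 0.
Since k = 0, no intermediate fraction beyond p_3/q_3 has denominator <= 15, so the convergent 24/13 is the closest (its error is |107*13 - 24*58|/(58*13) = 1/754).

24/13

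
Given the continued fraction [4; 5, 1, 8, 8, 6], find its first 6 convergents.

Using the convergent recurrence p_i = a_i*p_{i-1} + p_{i-2}, q_i = a_i*q_{i-1} + q_{i-2} with p_{-2}=0, p_{-1}=1, q_{-2}=1, q_{-1}=0:
  i=0: a_0=4, p_0 = 4*1 + 0 = 4, q_0 = 4*0 + 1 = 1.
  i=1: a_1=5, p_1 = 5*4 + 1 = 21, q_1 = 5*1 + 0 = 5.
  i=2: a_2=1, p_2 = 1*21 + 4 = 25, q_2 = 1*5 + 1 = 6.
  i=3: a_3=8, p_3 = 8*25 + 21 = 221, q_3 = 8*6 + 5 = 53.
  i=4: a_4=8, p_4 = 8*221 + 25 = 1793, q_4 = 8*53 + 6 = 430.
  i=5: a_5=6, p_5 = 6*1793 + 221 = 10979, q_5 = 6*430 + 53 = 2633.

4/1, 21/5, 25/6, 221/53, 1793/430, 10979/2633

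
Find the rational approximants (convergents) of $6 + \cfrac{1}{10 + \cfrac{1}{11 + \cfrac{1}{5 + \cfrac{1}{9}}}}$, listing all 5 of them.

6/1, 61/10, 677/111, 3446/565, 31691/5196

Using the convergent recurrence p_i = a_i*p_{i-1} + p_{i-2}, q_i = a_i*q_{i-1} + q_{i-2} with p_{-2}=0, p_{-1}=1, q_{-2}=1, q_{-1}=0:
  i=0: a_0=6, p_0 = 6*1 + 0 = 6, q_0 = 6*0 + 1 = 1.
  i=1: a_1=10, p_1 = 10*6 + 1 = 61, q_1 = 10*1 + 0 = 10.
  i=2: a_2=11, p_2 = 11*61 + 6 = 677, q_2 = 11*10 + 1 = 111.
  i=3: a_3=5, p_3 = 5*677 + 61 = 3446, q_3 = 5*111 + 10 = 565.
  i=4: a_4=9, p_4 = 9*3446 + 677 = 31691, q_4 = 9*565 + 111 = 5196.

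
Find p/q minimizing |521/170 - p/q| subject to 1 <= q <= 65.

95/31

Expand x = 521/170 as a continued fraction with the Euclidean algorithm:
  521 = 3*170 + 11, so a_0 = 3.
  170 = 15*11 + 5, so a_1 = 15.
  11 = 2*5 + 1, so a_2 = 2.
  5 = 5*1 + 0, so a_3 = 5.
so x = [3; 15, 2, 5].
Convergents (p_i = a_i*p_{i-1} + p_{i-2}, q_i = a_i*q_{i-1} + q_{i-2} with p_{-2}=0, p_{-1}=1, q_{-2}=1, q_{-1}=0), until the denominator exceeds 65:
  i=0: a_0=3, p_0 = 3*1 + 0 = 3, q_0 = 3*0 + 1 = 1.
  i=1: a_1=15, p_1 = 15*3 + 1 = 46, q_1 = 15*1 + 0 = 15.
  i=2: a_2=2, p_2 = 2*46 + 3 = 95, q_2 = 2*15 + 1 = 31.
  i=3: a_3=5, p_3 = 5*95 + 46 = 521, q_3 = 5*31 + 15 = 170.
q_3 = 170 > 65, so the last convergent with denominator <= 65 is p_2/q_2 = 95/31.
The closest fraction with denominator <= 65 is either p_2/q_2 or the intermediate fraction (k*p_2 + p_1)/(k*q_2 + q_1) with the largest k >= 1 whose denominator stays <= 65; these approach x as k grows, and every other convergent or intermediate fraction in range is farther away.
Largest k: floor((65 - q_1)/q_2) = floor((65 - 15)/31) = 1.
That gives (1*95 + 46)/(1*31 + 15) = 141/46.
Compare the errors: |x - 95/31| = |521*31 - 95*170|/(170*31) = 1/5270, and |x - 141/46| = |521*46 - 141*170|/(170*46) = 4/7820.
Cross-multiplying, 1*7820 = 7820 < 21080 = 4*5270, so 1/5270 is smaller: the convergent 95/31 is closer to x than 141/46.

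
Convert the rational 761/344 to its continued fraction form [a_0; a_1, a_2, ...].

[2; 4, 1, 2, 2, 10]

Run the Euclidean algorithm on 761 and 344; the successive quotients are the partial quotients a_0, a_1, ... (each step inverts the fractional part left over by the previous one):
  761 = 2*344 + 73, so a_0 = 2.
  344 = 4*73 + 52, so a_1 = 4.
  73 = 1*52 + 21, so a_2 = 1.
  52 = 2*21 + 10, so a_3 = 2.
  21 = 2*10 + 1, so a_4 = 2.
  10 = 10*1 + 0, so a_5 = 10.
The remainder reaches 0 after 6 divisions, so the expansion has 6 partial quotients, read off in order.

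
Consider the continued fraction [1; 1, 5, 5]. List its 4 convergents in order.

1/1, 2/1, 11/6, 57/31

Using the convergent recurrence p_i = a_i*p_{i-1} + p_{i-2}, q_i = a_i*q_{i-1} + q_{i-2} with p_{-2}=0, p_{-1}=1, q_{-2}=1, q_{-1}=0:
  i=0: a_0=1, p_0 = 1*1 + 0 = 1, q_0 = 1*0 + 1 = 1.
  i=1: a_1=1, p_1 = 1*1 + 1 = 2, q_1 = 1*1 + 0 = 1.
  i=2: a_2=5, p_2 = 5*2 + 1 = 11, q_2 = 5*1 + 1 = 6.
  i=3: a_3=5, p_3 = 5*11 + 2 = 57, q_3 = 5*6 + 1 = 31.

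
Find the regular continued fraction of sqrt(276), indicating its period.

[16; (1, 1, 1, 1, 2, 2, 2, 1, 1, 1, 1, 32)]

Write x_i = (sqrt(276) + m_i)/d_i with (m_0, d_0) = (0, 1). a_0 = floor(sqrt(276)) = 16, since 16^2 = 256 <= 276 < 289 = 17^2.
Iterate m_{i+1} = d_i*a_i - m_i, d_{i+1} = (276 - m_{i+1}^2)/d_i, a_{i+1} = floor((a_0 + m_{i+1})/d_{i+1}):
  m_1 = 1*16 - 0 = 16, d_1 = (276 - 16^2)/1 = 20/1 = 20, a_1 = floor((16 + 16)/20) = 1.
  m_2 = 20*1 - 16 = 4, d_2 = (276 - 4^2)/20 = 260/20 = 13, a_2 = floor((16 + 4)/13) = 1.
  m_3 = 13*1 - 4 = 9, d_3 = (276 - 9^2)/13 = 195/13 = 15, a_3 = floor((16 + 9)/15) = 1.
  m_4 = 15*1 - 9 = 6, d_4 = (276 - 6^2)/15 = 240/15 = 16, a_4 = floor((16 + 6)/16) = 1.
  m_5 = 16*1 - 6 = 10, d_5 = (276 - 10^2)/16 = 176/16 = 11, a_5 = floor((16 + 10)/11) = 2.
  m_6 = 11*2 - 10 = 12, d_6 = (276 - 12^2)/11 = 132/11 = 12, a_6 = floor((16 + 12)/12) = 2.
  m_7 = 12*2 - 12 = 12, d_7 = (276 - 12^2)/12 = 132/12 = 11, a_7 = floor((16 + 12)/11) = 2.
  m_8 = 11*2 - 12 = 10, d_8 = (276 - 10^2)/11 = 176/11 = 16, a_8 = floor((16 + 10)/16) = 1.
  m_9 = 16*1 - 10 = 6, d_9 = (276 - 6^2)/16 = 240/16 = 15, a_9 = floor((16 + 6)/15) = 1.
  m_10 = 15*1 - 6 = 9, d_10 = (276 - 9^2)/15 = 195/15 = 13, a_10 = floor((16 + 9)/13) = 1.
  m_11 = 13*1 - 9 = 4, d_11 = (276 - 4^2)/13 = 260/13 = 20, a_11 = floor((16 + 4)/20) = 1.
  m_12 = 20*1 - 4 = 16, d_12 = (276 - 16^2)/20 = 20/20 = 1, a_12 = floor((16 + 16)/1) = 32.
  m_13 = 1*32 - 16 = 16, d_13 = (276 - 16^2)/1 = 20/1 = 20: (m_13, d_13) = (m_1, d_1) = (16, 20), so from here the quotients repeat a_1, ..., a_12; the period length is 12.
Hence the expansion of sqrt(276) is a_0 = 16 followed by the repeating block 1, 1, 1, 1, 2, 2, 2, 1, 1, 1, 1, 32 (period 12).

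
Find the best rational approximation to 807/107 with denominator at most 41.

Expand x = 807/107 as a continued fraction with the Euclidean algorithm:
  807 = 7*107 + 58, so a_0 = 7.
  107 = 1*58 + 49, so a_1 = 1.
  58 = 1*49 + 9, so a_2 = 1.
  49 = 5*9 + 4, so a_3 = 5.
  9 = 2*4 + 1, so a_4 = 2.
  4 = 4*1 + 0, so a_5 = 4.
so x = [7; 1, 1, 5, 2, 4].
Convergents (p_i = a_i*p_{i-1} + p_{i-2}, q_i = a_i*q_{i-1} + q_{i-2} with p_{-2}=0, p_{-1}=1, q_{-2}=1, q_{-1}=0), until the denominator exceeds 41:
  i=0: a_0=7, p_0 = 7*1 + 0 = 7, q_0 = 7*0 + 1 = 1.
  i=1: a_1=1, p_1 = 1*7 + 1 = 8, q_1 = 1*1 + 0 = 1.
  i=2: a_2=1, p_2 = 1*8 + 7 = 15, q_2 = 1*1 + 1 = 2.
  i=3: a_3=5, p_3 = 5*15 + 8 = 83, q_3 = 5*2 + 1 = 11.
  i=4: a_4=2, p_4 = 2*83 + 15 = 181, q_4 = 2*11 + 2 = 24.
  i=5: a_5=4, p_5 = 4*181 + 83 = 807, q_5 = 4*24 + 11 = 107.
q_5 = 107 > 41, so the last convergent with denominator <= 41 is p_4/q_4 = 181/24.
The closest fraction with denominator <= 41 is either p_4/q_4 or the intermediate fraction (k*p_4 + p_3)/(k*q_4 + q_3) with the largest k >= 1 whose denominator stays <= 41; these approach x as k grows, and every other convergent or intermediate fraction in range is farther away.
Largest k: floor((41 - q_3)/q_4) = floor((41 - 11)/24) = 1.
That gives (1*181 + 83)/(1*24 + 11) = 264/35.
Compare the errors: |x - 181/24| = |807*24 - 181*107|/(107*24) = 1/2568, and |x - 264/35| = |807*35 - 264*107|/(107*35) = 3/3745.
Cross-multiplying, 1*3745 = 3745 < 7704 = 3*2568, so 1/2568 is smaller: the convergent 181/24 is closer to x than 264/35.

181/24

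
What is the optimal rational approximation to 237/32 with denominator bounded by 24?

Expand x = 237/32 as a continued fraction with the Euclidean algorithm:
  237 = 7*32 + 13, so a_0 = 7.
  32 = 2*13 + 6, so a_1 = 2.
  13 = 2*6 + 1, so a_2 = 2.
  6 = 6*1 + 0, so a_3 = 6.
so x = [7; 2, 2, 6].
Convergents (p_i = a_i*p_{i-1} + p_{i-2}, q_i = a_i*q_{i-1} + q_{i-2} with p_{-2}=0, p_{-1}=1, q_{-2}=1, q_{-1}=0), until the denominator exceeds 24:
  i=0: a_0=7, p_0 = 7*1 + 0 = 7, q_0 = 7*0 + 1 = 1.
  i=1: a_1=2, p_1 = 2*7 + 1 = 15, q_1 = 2*1 + 0 = 2.
  i=2: a_2=2, p_2 = 2*15 + 7 = 37, q_2 = 2*2 + 1 = 5.
  i=3: a_3=6, p_3 = 6*37 + 15 = 237, q_3 = 6*5 + 2 = 32.
q_3 = 32 > 24, so the last convergent with denominator <= 24 is p_2/q_2 = 37/5.
The closest fraction with denominator <= 24 is either p_2/q_2 or the intermediate fraction (k*p_2 + p_1)/(k*q_2 + q_1) with the largest k >= 1 whose denominator stays <= 24; these approach x as k grows, and every other convergent or intermediate fraction in range is farther away.
Largest k: floor((24 - q_1)/q_2) = floor((24 - 2)/5) = 4.
That gives (4*37 + 15)/(4*5 + 2) = 163/22.
Compare the errors: |x - 37/5| = |237*5 - 37*32|/(32*5) = 1/160, and |x - 163/22| = |237*22 - 163*32|/(32*22) = 2/704.
Cross-multiplying, 2*160 = 320 < 704 = 1*704, so 2/704 is smaller: the intermediate fraction 163/22 is closer to x than 37/5.

163/22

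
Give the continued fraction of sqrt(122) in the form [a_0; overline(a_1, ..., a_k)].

[11; overline(22)]

Write x_i = (sqrt(122) + m_i)/d_i with (m_0, d_0) = (0, 1). a_0 = floor(sqrt(122)) = 11, since 11^2 = 121 <= 122 < 144 = 12^2.
Iterate m_{i+1} = d_i*a_i - m_i, d_{i+1} = (122 - m_{i+1}^2)/d_i, a_{i+1} = floor((a_0 + m_{i+1})/d_{i+1}):
  m_1 = 1*11 - 0 = 11, d_1 = (122 - 11^2)/1 = 1/1 = 1, a_1 = floor((11 + 11)/1) = 22.
  m_2 = 1*22 - 11 = 11, d_2 = (122 - 11^2)/1 = 1/1 = 1: (m_2, d_2) = (m_1, d_1) = (11, 1), so from here the quotient a_1 repeats; the period length is 1.
Hence the expansion of sqrt(122) is a_0 = 11 followed by the repeating block 22 (period 1).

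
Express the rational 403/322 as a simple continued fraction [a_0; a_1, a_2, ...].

Run the Euclidean algorithm on 403 and 322; the successive quotients are the partial quotients a_0, a_1, ... (each step inverts the fractional part left over by the previous one):
  403 = 1*322 + 81, so a_0 = 1.
  322 = 3*81 + 79, so a_1 = 3.
  81 = 1*79 + 2, so a_2 = 1.
  79 = 39*2 + 1, so a_3 = 39.
  2 = 2*1 + 0, so a_4 = 2.
The remainder reaches 0 after 5 divisions, so the expansion has 5 partial quotients, read off in order.

[1; 3, 1, 39, 2]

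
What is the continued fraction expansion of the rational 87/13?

[6; 1, 2, 4]

Run the Euclidean algorithm on 87 and 13; the successive quotients are the partial quotients a_0, a_1, ... (each step inverts the fractional part left over by the previous one):
  87 = 6*13 + 9, so a_0 = 6.
  13 = 1*9 + 4, so a_1 = 1.
  9 = 2*4 + 1, so a_2 = 2.
  4 = 4*1 + 0, so a_3 = 4.
The remainder reaches 0 after 4 divisions, so the expansion has 4 partial quotients, read off in order.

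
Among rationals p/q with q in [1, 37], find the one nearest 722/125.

52/9

Expand x = 722/125 as a continued fraction with the Euclidean algorithm:
  722 = 5*125 + 97, so a_0 = 5.
  125 = 1*97 + 28, so a_1 = 1.
  97 = 3*28 + 13, so a_2 = 3.
  28 = 2*13 + 2, so a_3 = 2.
  13 = 6*2 + 1, so a_4 = 6.
  2 = 2*1 + 0, so a_5 = 2.
so x = [5; 1, 3, 2, 6, 2].
Convergents (p_i = a_i*p_{i-1} + p_{i-2}, q_i = a_i*q_{i-1} + q_{i-2} with p_{-2}=0, p_{-1}=1, q_{-2}=1, q_{-1}=0), until the denominator exceeds 37:
  i=0: a_0=5, p_0 = 5*1 + 0 = 5, q_0 = 5*0 + 1 = 1.
  i=1: a_1=1, p_1 = 1*5 + 1 = 6, q_1 = 1*1 + 0 = 1.
  i=2: a_2=3, p_2 = 3*6 + 5 = 23, q_2 = 3*1 + 1 = 4.
  i=3: a_3=2, p_3 = 2*23 + 6 = 52, q_3 = 2*4 + 1 = 9.
  i=4: a_4=6, p_4 = 6*52 + 23 = 335, q_4 = 6*9 + 4 = 58.
q_4 = 58 > 37, so the last convergent with denominator <= 37 is p_3/q_3 = 52/9.
The closest fraction with denominator <= 37 is either p_3/q_3 or the intermediate fraction (k*p_3 + p_2)/(k*q_3 + q_2) with the largest k >= 1 whose denominator stays <= 37; these approach x as k grows, and every other convergent or intermediate fraction in range is farther away.
Largest k: floor((37 - q_2)/q_3) = floor((37 - 4)/9) = 3.
That gives (3*52 + 23)/(3*9 + 4) = 179/31.
Compare the errors: |x - 52/9| = |722*9 - 52*125|/(125*9) = 2/1125, and |x - 179/31| = |722*31 - 179*125|/(125*31) = 7/3875.
Cross-multiplying, 2*3875 = 7750 < 7875 = 7*1125, so 2/1125 is smaller: the convergent 52/9 is closer to x than 179/31.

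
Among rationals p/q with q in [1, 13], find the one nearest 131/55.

Expand x = 131/55 as a continued fraction with the Euclidean algorithm:
  131 = 2*55 + 21, so a_0 = 2.
  55 = 2*21 + 13, so a_1 = 2.
  21 = 1*13 + 8, so a_2 = 1.
  13 = 1*8 + 5, so a_3 = 1.
  8 = 1*5 + 3, so a_4 = 1.
  5 = 1*3 + 2, so a_5 = 1.
  3 = 1*2 + 1, so a_6 = 1.
  2 = 2*1 + 0, so a_7 = 2.
so x = [2; 2, 1, 1, 1, 1, 1, 2].
Convergents (p_i = a_i*p_{i-1} + p_{i-2}, q_i = a_i*q_{i-1} + q_{i-2} with p_{-2}=0, p_{-1}=1, q_{-2}=1, q_{-1}=0), until the denominator exceeds 13:
  i=0: a_0=2, p_0 = 2*1 + 0 = 2, q_0 = 2*0 + 1 = 1.
  i=1: a_1=2, p_1 = 2*2 + 1 = 5, q_1 = 2*1 + 0 = 2.
  i=2: a_2=1, p_2 = 1*5 + 2 = 7, q_2 = 1*2 + 1 = 3.
  i=3: a_3=1, p_3 = 1*7 + 5 = 12, q_3 = 1*3 + 2 = 5.
  i=4: a_4=1, p_4 = 1*12 + 7 = 19, q_4 = 1*5 + 3 = 8.
  i=5: a_5=1, p_5 = 1*19 + 12 = 31, q_5 = 1*8 + 5 = 13.
  i=6: a_6=1, p_6 = 1*31 + 19 = 50, q_6 = 1*13 + 8 = 21.
q_6 = 21 > 13, so the last convergent with denominator <= 13 is p_5/q_5 = 31/13.
The closest fraction with denominator <= 13 is either p_5/q_5 or the intermediate fraction (k*p_5 + p_4)/(k*q_5 + q_4) with the largest k >= 1 whose denominator stays <= 13; these approach x as k grows, and every other convergent or intermediate fraction in range is farther away.
Largest k: floor((13 - q_4)/q_5) = floor((13 - 8)/13) = 0.
Since k = 0, no intermediate fraction beyond p_5/q_5 has denominator <= 13, so the convergent 31/13 is the closest (its error is |131*13 - 31*55|/(55*13) = 2/715).

31/13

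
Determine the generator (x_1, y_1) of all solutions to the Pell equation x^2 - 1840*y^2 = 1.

First expand sqrt(1840) as a continued fraction. With x_i = (sqrt(1840) + m_i)/d_i and (m_0, d_0) = (0, 1): a_0 = floor(sqrt(1840)) = 42, since 42^2 = 1764 <= 1840 < 1849 = 43^2.
Iterate m_{i+1} = d_i*a_i - m_i, d_{i+1} = (1840 - m_{i+1}^2)/d_i, a_{i+1} = floor((a_0 + m_{i+1})/d_{i+1}):
  m_1 = 1*42 - 0 = 42, d_1 = (1840 - 42^2)/1 = 76/1 = 76, a_1 = floor((42 + 42)/76) = 1.
  m_2 = 76*1 - 42 = 34, d_2 = (1840 - 34^2)/76 = 684/76 = 9, a_2 = floor((42 + 34)/9) = 8.
  m_3 = 9*8 - 34 = 38, d_3 = (1840 - 38^2)/9 = 396/9 = 44, a_3 = floor((42 + 38)/44) = 1.
  m_4 = 44*1 - 38 = 6, d_4 = (1840 - 6^2)/44 = 1804/44 = 41, a_4 = floor((42 + 6)/41) = 1.
  m_5 = 41*1 - 6 = 35, d_5 = (1840 - 35^2)/41 = 615/41 = 15, a_5 = floor((42 + 35)/15) = 5.
  m_6 = 15*5 - 35 = 40, d_6 = (1840 - 40^2)/15 = 240/15 = 16, a_6 = floor((42 + 40)/16) = 5.
  m_7 = 16*5 - 40 = 40, d_7 = (1840 - 40^2)/16 = 240/16 = 15, a_7 = floor((42 + 40)/15) = 5.
  m_8 = 15*5 - 40 = 35, d_8 = (1840 - 35^2)/15 = 615/15 = 41, a_8 = floor((42 + 35)/41) = 1.
  m_9 = 41*1 - 35 = 6, d_9 = (1840 - 6^2)/41 = 1804/41 = 44, a_9 = floor((42 + 6)/44) = 1.
  m_10 = 44*1 - 6 = 38, d_10 = (1840 - 38^2)/44 = 396/44 = 9, a_10 = floor((42 + 38)/9) = 8.
  m_11 = 9*8 - 38 = 34, d_11 = (1840 - 34^2)/9 = 684/9 = 76, a_11 = floor((42 + 34)/76) = 1.
  m_12 = 76*1 - 34 = 42, d_12 = (1840 - 42^2)/76 = 76/76 = 1, a_12 = floor((42 + 42)/1) = 84.
  m_13 = 1*84 - 42 = 42, d_13 = (1840 - 42^2)/1 = 76/1 = 76: (m_13, d_13) = (m_1, d_1) = (42, 76), so from here the quotients repeat a_1, ..., a_12; the period length is 12.
So sqrt(1840) = [42; (1, 8, 1, 1, 5, 5, 5, 1, 1, 8, 1, 84)] with period length k = 12.
k is even, so the fundamental solution of x^2 - 1840y^2 = 1 is (p_{k-1}, q_{k-1}) = (p_11, q_11); compute convergents through index 11.
Convergents (p_i = a_i*p_{i-1} + p_{i-2}, q_i = a_i*q_{i-1} + q_{i-2} with p_{-2}=0, p_{-1}=1, q_{-2}=1, q_{-1}=0):
  i=0: a_0=42, p_0 = 42*1 + 0 = 42, q_0 = 42*0 + 1 = 1.
  i=1: a_1=1, p_1 = 1*42 + 1 = 43, q_1 = 1*1 + 0 = 1.
  i=2: a_2=8, p_2 = 8*43 + 42 = 386, q_2 = 8*1 + 1 = 9.
  i=3: a_3=1, p_3 = 1*386 + 43 = 429, q_3 = 1*9 + 1 = 10.
  i=4: a_4=1, p_4 = 1*429 + 386 = 815, q_4 = 1*10 + 9 = 19.
  i=5: a_5=5, p_5 = 5*815 + 429 = 4504, q_5 = 5*19 + 10 = 105.
  i=6: a_6=5, p_6 = 5*4504 + 815 = 23335, q_6 = 5*105 + 19 = 544.
  i=7: a_7=5, p_7 = 5*23335 + 4504 = 121179, q_7 = 5*544 + 105 = 2825.
  i=8: a_8=1, p_8 = 1*121179 + 23335 = 144514, q_8 = 1*2825 + 544 = 3369.
  i=9: a_9=1, p_9 = 1*144514 + 121179 = 265693, q_9 = 1*3369 + 2825 = 6194.
  i=10: a_10=8, p_10 = 8*265693 + 144514 = 2270058, q_10 = 8*6194 + 3369 = 52921.
  i=11: a_11=1, p_11 = 1*2270058 + 265693 = 2535751, q_11 = 1*52921 + 6194 = 59115.
Check: 2535751^2 - 1840*59115^2 = 6430033134001 - 6430033134000 = 1, so (x, y) = (2535751, 59115) solves the equation, and by the theorem it is the least positive solution.

(x, y) = (2535751, 59115)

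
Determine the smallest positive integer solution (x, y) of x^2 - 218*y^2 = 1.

First expand sqrt(218) as a continued fraction. With x_i = (sqrt(218) + m_i)/d_i and (m_0, d_0) = (0, 1): a_0 = floor(sqrt(218)) = 14, since 14^2 = 196 <= 218 < 225 = 15^2.
Iterate m_{i+1} = d_i*a_i - m_i, d_{i+1} = (218 - m_{i+1}^2)/d_i, a_{i+1} = floor((a_0 + m_{i+1})/d_{i+1}):
  m_1 = 1*14 - 0 = 14, d_1 = (218 - 14^2)/1 = 22/1 = 22, a_1 = floor((14 + 14)/22) = 1.
  m_2 = 22*1 - 14 = 8, d_2 = (218 - 8^2)/22 = 154/22 = 7, a_2 = floor((14 + 8)/7) = 3.
  m_3 = 7*3 - 8 = 13, d_3 = (218 - 13^2)/7 = 49/7 = 7, a_3 = floor((14 + 13)/7) = 3.
  m_4 = 7*3 - 13 = 8, d_4 = (218 - 8^2)/7 = 154/7 = 22, a_4 = floor((14 + 8)/22) = 1.
  m_5 = 22*1 - 8 = 14, d_5 = (218 - 14^2)/22 = 22/22 = 1, a_5 = floor((14 + 14)/1) = 28.
  m_6 = 1*28 - 14 = 14, d_6 = (218 - 14^2)/1 = 22/1 = 22: (m_6, d_6) = (m_1, d_1) = (14, 22), so from here the quotients repeat a_1, ..., a_5; the period length is 5.
So sqrt(218) = [14; (1, 3, 3, 1, 28)] with period length k = 5.
k is odd, so (p_{k-1}, q_{k-1}) only solves x^2 - 218y^2 = -1 and the fundamental solution of x^2 - 218y^2 = 1 is (p_{2k-1}, q_{2k-1}) = (p_9, q_9); compute convergents through index 9, running through the period twice.
Convergents (p_i = a_i*p_{i-1} + p_{i-2}, q_i = a_i*q_{i-1} + q_{i-2} with p_{-2}=0, p_{-1}=1, q_{-2}=1, q_{-1}=0):
  i=0: a_0=14, p_0 = 14*1 + 0 = 14, q_0 = 14*0 + 1 = 1.
  i=1: a_1=1, p_1 = 1*14 + 1 = 15, q_1 = 1*1 + 0 = 1.
  i=2: a_2=3, p_2 = 3*15 + 14 = 59, q_2 = 3*1 + 1 = 4.
  i=3: a_3=3, p_3 = 3*59 + 15 = 192, q_3 = 3*4 + 1 = 13.
  i=4: a_4=1, p_4 = 1*192 + 59 = 251, q_4 = 1*13 + 4 = 17.
  i=5: a_5=28, p_5 = 28*251 + 192 = 7220, q_5 = 28*17 + 13 = 489.
  i=6: a_6=1, p_6 = 1*7220 + 251 = 7471, q_6 = 1*489 + 17 = 506.
  i=7: a_7=3, p_7 = 3*7471 + 7220 = 29633, q_7 = 3*506 + 489 = 2007.
  i=8: a_8=3, p_8 = 3*29633 + 7471 = 96370, q_8 = 3*2007 + 506 = 6527.
  i=9: a_9=1, p_9 = 1*96370 + 29633 = 126003, q_9 = 1*6527 + 2007 = 8534.
Indeed p_4^2 - 218*q_4^2 = 63001 - 63002 = -1, not +1.
Check: 126003^2 - 218*8534^2 = 15876756009 - 15876756008 = 1, so (x, y) = (126003, 8534) solves the equation, and by the theorem it is the least positive solution.

(x, y) = (126003, 8534)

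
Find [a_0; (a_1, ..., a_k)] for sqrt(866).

[29; (2, 2, 1, 28, 1, 2, 2, 58)]

Write x_i = (sqrt(866) + m_i)/d_i with (m_0, d_0) = (0, 1). a_0 = floor(sqrt(866)) = 29, since 29^2 = 841 <= 866 < 900 = 30^2.
Iterate m_{i+1} = d_i*a_i - m_i, d_{i+1} = (866 - m_{i+1}^2)/d_i, a_{i+1} = floor((a_0 + m_{i+1})/d_{i+1}):
  m_1 = 1*29 - 0 = 29, d_1 = (866 - 29^2)/1 = 25/1 = 25, a_1 = floor((29 + 29)/25) = 2.
  m_2 = 25*2 - 29 = 21, d_2 = (866 - 21^2)/25 = 425/25 = 17, a_2 = floor((29 + 21)/17) = 2.
  m_3 = 17*2 - 21 = 13, d_3 = (866 - 13^2)/17 = 697/17 = 41, a_3 = floor((29 + 13)/41) = 1.
  m_4 = 41*1 - 13 = 28, d_4 = (866 - 28^2)/41 = 82/41 = 2, a_4 = floor((29 + 28)/2) = 28.
  m_5 = 2*28 - 28 = 28, d_5 = (866 - 28^2)/2 = 82/2 = 41, a_5 = floor((29 + 28)/41) = 1.
  m_6 = 41*1 - 28 = 13, d_6 = (866 - 13^2)/41 = 697/41 = 17, a_6 = floor((29 + 13)/17) = 2.
  m_7 = 17*2 - 13 = 21, d_7 = (866 - 21^2)/17 = 425/17 = 25, a_7 = floor((29 + 21)/25) = 2.
  m_8 = 25*2 - 21 = 29, d_8 = (866 - 29^2)/25 = 25/25 = 1, a_8 = floor((29 + 29)/1) = 58.
  m_9 = 1*58 - 29 = 29, d_9 = (866 - 29^2)/1 = 25/1 = 25: (m_9, d_9) = (m_1, d_1) = (29, 25), so from here the quotients repeat a_1, ..., a_8; the period length is 8.
Hence the expansion of sqrt(866) is a_0 = 29 followed by the repeating block 2, 2, 1, 28, 1, 2, 2, 58 (period 8).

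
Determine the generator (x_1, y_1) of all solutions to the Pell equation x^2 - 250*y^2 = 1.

(x, y) = (39480499, 2496966)

First expand sqrt(250) as a continued fraction. With x_i = (sqrt(250) + m_i)/d_i and (m_0, d_0) = (0, 1): a_0 = floor(sqrt(250)) = 15, since 15^2 = 225 <= 250 < 256 = 16^2.
Iterate m_{i+1} = d_i*a_i - m_i, d_{i+1} = (250 - m_{i+1}^2)/d_i, a_{i+1} = floor((a_0 + m_{i+1})/d_{i+1}):
  m_1 = 1*15 - 0 = 15, d_1 = (250 - 15^2)/1 = 25/1 = 25, a_1 = floor((15 + 15)/25) = 1.
  m_2 = 25*1 - 15 = 10, d_2 = (250 - 10^2)/25 = 150/25 = 6, a_2 = floor((15 + 10)/6) = 4.
  m_3 = 6*4 - 10 = 14, d_3 = (250 - 14^2)/6 = 54/6 = 9, a_3 = floor((15 + 14)/9) = 3.
  m_4 = 9*3 - 14 = 13, d_4 = (250 - 13^2)/9 = 81/9 = 9, a_4 = floor((15 + 13)/9) = 3.
  m_5 = 9*3 - 13 = 14, d_5 = (250 - 14^2)/9 = 54/9 = 6, a_5 = floor((15 + 14)/6) = 4.
  m_6 = 6*4 - 14 = 10, d_6 = (250 - 10^2)/6 = 150/6 = 25, a_6 = floor((15 + 10)/25) = 1.
  m_7 = 25*1 - 10 = 15, d_7 = (250 - 15^2)/25 = 25/25 = 1, a_7 = floor((15 + 15)/1) = 30.
  m_8 = 1*30 - 15 = 15, d_8 = (250 - 15^2)/1 = 25/1 = 25: (m_8, d_8) = (m_1, d_1) = (15, 25), so from here the quotients repeat a_1, ..., a_7; the period length is 7.
So sqrt(250) = [15; (1, 4, 3, 3, 4, 1, 30)] with period length k = 7.
k is odd, so (p_{k-1}, q_{k-1}) only solves x^2 - 250y^2 = -1 and the fundamental solution of x^2 - 250y^2 = 1 is (p_{2k-1}, q_{2k-1}) = (p_13, q_13); compute convergents through index 13, running through the period twice.
Convergents (p_i = a_i*p_{i-1} + p_{i-2}, q_i = a_i*q_{i-1} + q_{i-2} with p_{-2}=0, p_{-1}=1, q_{-2}=1, q_{-1}=0):
  i=0: a_0=15, p_0 = 15*1 + 0 = 15, q_0 = 15*0 + 1 = 1.
  i=1: a_1=1, p_1 = 1*15 + 1 = 16, q_1 = 1*1 + 0 = 1.
  i=2: a_2=4, p_2 = 4*16 + 15 = 79, q_2 = 4*1 + 1 = 5.
  i=3: a_3=3, p_3 = 3*79 + 16 = 253, q_3 = 3*5 + 1 = 16.
  i=4: a_4=3, p_4 = 3*253 + 79 = 838, q_4 = 3*16 + 5 = 53.
  i=5: a_5=4, p_5 = 4*838 + 253 = 3605, q_5 = 4*53 + 16 = 228.
  i=6: a_6=1, p_6 = 1*3605 + 838 = 4443, q_6 = 1*228 + 53 = 281.
  i=7: a_7=30, p_7 = 30*4443 + 3605 = 136895, q_7 = 30*281 + 228 = 8658.
  i=8: a_8=1, p_8 = 1*136895 + 4443 = 141338, q_8 = 1*8658 + 281 = 8939.
  i=9: a_9=4, p_9 = 4*141338 + 136895 = 702247, q_9 = 4*8939 + 8658 = 44414.
  i=10: a_10=3, p_10 = 3*702247 + 141338 = 2248079, q_10 = 3*44414 + 8939 = 142181.
  i=11: a_11=3, p_11 = 3*2248079 + 702247 = 7446484, q_11 = 3*142181 + 44414 = 470957.
  i=12: a_12=4, p_12 = 4*7446484 + 2248079 = 32034015, q_12 = 4*470957 + 142181 = 2026009.
  i=13: a_13=1, p_13 = 1*32034015 + 7446484 = 39480499, q_13 = 1*2026009 + 470957 = 2496966.
Indeed p_6^2 - 250*q_6^2 = 19740249 - 19740250 = -1, not +1.
Check: 39480499^2 - 250*2496966^2 = 1558709801289001 - 1558709801289000 = 1, so (x, y) = (39480499, 2496966) solves the equation, and by the theorem it is the least positive solution.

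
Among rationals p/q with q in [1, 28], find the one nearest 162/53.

55/18

Expand x = 162/53 as a continued fraction with the Euclidean algorithm:
  162 = 3*53 + 3, so a_0 = 3.
  53 = 17*3 + 2, so a_1 = 17.
  3 = 1*2 + 1, so a_2 = 1.
  2 = 2*1 + 0, so a_3 = 2.
so x = [3; 17, 1, 2].
Convergents (p_i = a_i*p_{i-1} + p_{i-2}, q_i = a_i*q_{i-1} + q_{i-2} with p_{-2}=0, p_{-1}=1, q_{-2}=1, q_{-1}=0), until the denominator exceeds 28:
  i=0: a_0=3, p_0 = 3*1 + 0 = 3, q_0 = 3*0 + 1 = 1.
  i=1: a_1=17, p_1 = 17*3 + 1 = 52, q_1 = 17*1 + 0 = 17.
  i=2: a_2=1, p_2 = 1*52 + 3 = 55, q_2 = 1*17 + 1 = 18.
  i=3: a_3=2, p_3 = 2*55 + 52 = 162, q_3 = 2*18 + 17 = 53.
q_3 = 53 > 28, so the last convergent with denominator <= 28 is p_2/q_2 = 55/18.
The closest fraction with denominator <= 28 is either p_2/q_2 or the intermediate fraction (k*p_2 + p_1)/(k*q_2 + q_1) with the largest k >= 1 whose denominator stays <= 28; these approach x as k grows, and every other convergent or intermediate fraction in range is farther away.
Largest k: floor((28 - q_1)/q_2) = floor((28 - 17)/18) = 0.
Since k = 0, no intermediate fraction beyond p_2/q_2 has denominator <= 28, so the convergent 55/18 is the closest (its error is |162*18 - 55*53|/(53*18) = 1/954).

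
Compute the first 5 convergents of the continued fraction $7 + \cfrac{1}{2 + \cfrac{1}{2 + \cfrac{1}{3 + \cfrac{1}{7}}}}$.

7/1, 15/2, 37/5, 126/17, 919/124

Using the convergent recurrence p_i = a_i*p_{i-1} + p_{i-2}, q_i = a_i*q_{i-1} + q_{i-2} with p_{-2}=0, p_{-1}=1, q_{-2}=1, q_{-1}=0:
  i=0: a_0=7, p_0 = 7*1 + 0 = 7, q_0 = 7*0 + 1 = 1.
  i=1: a_1=2, p_1 = 2*7 + 1 = 15, q_1 = 2*1 + 0 = 2.
  i=2: a_2=2, p_2 = 2*15 + 7 = 37, q_2 = 2*2 + 1 = 5.
  i=3: a_3=3, p_3 = 3*37 + 15 = 126, q_3 = 3*5 + 2 = 17.
  i=4: a_4=7, p_4 = 7*126 + 37 = 919, q_4 = 7*17 + 5 = 124.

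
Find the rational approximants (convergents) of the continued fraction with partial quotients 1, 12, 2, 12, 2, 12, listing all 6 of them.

Using the convergent recurrence p_i = a_i*p_{i-1} + p_{i-2}, q_i = a_i*q_{i-1} + q_{i-2} with p_{-2}=0, p_{-1}=1, q_{-2}=1, q_{-1}=0:
  i=0: a_0=1, p_0 = 1*1 + 0 = 1, q_0 = 1*0 + 1 = 1.
  i=1: a_1=12, p_1 = 12*1 + 1 = 13, q_1 = 12*1 + 0 = 12.
  i=2: a_2=2, p_2 = 2*13 + 1 = 27, q_2 = 2*12 + 1 = 25.
  i=3: a_3=12, p_3 = 12*27 + 13 = 337, q_3 = 12*25 + 12 = 312.
  i=4: a_4=2, p_4 = 2*337 + 27 = 701, q_4 = 2*312 + 25 = 649.
  i=5: a_5=12, p_5 = 12*701 + 337 = 8749, q_5 = 12*649 + 312 = 8100.

1/1, 13/12, 27/25, 337/312, 701/649, 8749/8100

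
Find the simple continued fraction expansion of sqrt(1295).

Write x_i = (sqrt(1295) + m_i)/d_i with (m_0, d_0) = (0, 1). a_0 = floor(sqrt(1295)) = 35, since 35^2 = 1225 <= 1295 < 1296 = 36^2.
Iterate m_{i+1} = d_i*a_i - m_i, d_{i+1} = (1295 - m_{i+1}^2)/d_i, a_{i+1} = floor((a_0 + m_{i+1})/d_{i+1}):
  m_1 = 1*35 - 0 = 35, d_1 = (1295 - 35^2)/1 = 70/1 = 70, a_1 = floor((35 + 35)/70) = 1.
  m_2 = 70*1 - 35 = 35, d_2 = (1295 - 35^2)/70 = 70/70 = 1, a_2 = floor((35 + 35)/1) = 70.
  m_3 = 1*70 - 35 = 35, d_3 = (1295 - 35^2)/1 = 70/1 = 70: (m_3, d_3) = (m_1, d_1) = (35, 70), so from here the quotients repeat a_1, a_2; the period length is 2.
Hence the expansion of sqrt(1295) is a_0 = 35 followed by the repeating block 1, 70 (period 2).

[35; (1, 70)]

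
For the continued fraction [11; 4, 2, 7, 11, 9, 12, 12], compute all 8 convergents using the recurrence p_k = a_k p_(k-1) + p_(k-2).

11/1, 45/4, 101/9, 752/67, 8373/746, 76109/6781, 921681/82118, 11136281/992197

Using the convergent recurrence p_i = a_i*p_{i-1} + p_{i-2}, q_i = a_i*q_{i-1} + q_{i-2} with p_{-2}=0, p_{-1}=1, q_{-2}=1, q_{-1}=0:
  i=0: a_0=11, p_0 = 11*1 + 0 = 11, q_0 = 11*0 + 1 = 1.
  i=1: a_1=4, p_1 = 4*11 + 1 = 45, q_1 = 4*1 + 0 = 4.
  i=2: a_2=2, p_2 = 2*45 + 11 = 101, q_2 = 2*4 + 1 = 9.
  i=3: a_3=7, p_3 = 7*101 + 45 = 752, q_3 = 7*9 + 4 = 67.
  i=4: a_4=11, p_4 = 11*752 + 101 = 8373, q_4 = 11*67 + 9 = 746.
  i=5: a_5=9, p_5 = 9*8373 + 752 = 76109, q_5 = 9*746 + 67 = 6781.
  i=6: a_6=12, p_6 = 12*76109 + 8373 = 921681, q_6 = 12*6781 + 746 = 82118.
  i=7: a_7=12, p_7 = 12*921681 + 76109 = 11136281, q_7 = 12*82118 + 6781 = 992197.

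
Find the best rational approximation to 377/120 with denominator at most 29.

Expand x = 377/120 as a continued fraction with the Euclidean algorithm:
  377 = 3*120 + 17, so a_0 = 3.
  120 = 7*17 + 1, so a_1 = 7.
  17 = 17*1 + 0, so a_2 = 17.
so x = [3; 7, 17].
Convergents (p_i = a_i*p_{i-1} + p_{i-2}, q_i = a_i*q_{i-1} + q_{i-2} with p_{-2}=0, p_{-1}=1, q_{-2}=1, q_{-1}=0), until the denominator exceeds 29:
  i=0: a_0=3, p_0 = 3*1 + 0 = 3, q_0 = 3*0 + 1 = 1.
  i=1: a_1=7, p_1 = 7*3 + 1 = 22, q_1 = 7*1 + 0 = 7.
  i=2: a_2=17, p_2 = 17*22 + 3 = 377, q_2 = 17*7 + 1 = 120.
q_2 = 120 > 29, so the last convergent with denominator <= 29 is p_1/q_1 = 22/7.
The closest fraction with denominator <= 29 is either p_1/q_1 or the intermediate fraction (k*p_1 + p_0)/(k*q_1 + q_0) with the largest k >= 1 whose denominator stays <= 29; these approach x as k grows, and every other convergent or intermediate fraction in range is farther away.
Largest k: floor((29 - q_0)/q_1) = floor((29 - 1)/7) = 4.
That gives (4*22 + 3)/(4*7 + 1) = 91/29.
Compare the errors: |x - 22/7| = |377*7 - 22*120|/(120*7) = 1/840, and |x - 91/29| = |377*29 - 91*120|/(120*29) = 13/3480.
Cross-multiplying, 1*3480 = 3480 < 10920 = 13*840, so 1/840 is smaller: the convergent 22/7 is closer to x than 91/29.

22/7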